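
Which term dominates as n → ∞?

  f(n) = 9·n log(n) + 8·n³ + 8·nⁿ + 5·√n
8·nⁿ

Looking at each term:
  - 9·n log(n) is O(n log n)
  - 8·n³ is O(n³)
  - 8·nⁿ is O(nⁿ)
  - 5·√n is O(√n)

The term 8·nⁿ (O(nⁿ)) grows fastest and dominates all others.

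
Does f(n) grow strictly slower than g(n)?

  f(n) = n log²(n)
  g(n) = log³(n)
False

f(n) = n log²(n) is O(n log² n), and g(n) = log³(n) is O(log³ n).
Since O(n log² n) grows faster than or equal to O(log³ n), f(n) = o(g(n)) is false.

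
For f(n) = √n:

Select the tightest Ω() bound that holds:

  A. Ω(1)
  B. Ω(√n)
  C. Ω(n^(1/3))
B

f(n) = √n is Ω(√n).
All listed options are valid Big-Ω bounds (lower bounds),
but Ω(√n) is the tightest (largest valid bound).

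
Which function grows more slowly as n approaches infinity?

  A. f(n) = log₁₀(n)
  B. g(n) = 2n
A

f(n) = log₁₀(n) is O(log n), while g(n) = 2n is O(n).
Since O(log n) grows slower than O(n), f(n) is dominated.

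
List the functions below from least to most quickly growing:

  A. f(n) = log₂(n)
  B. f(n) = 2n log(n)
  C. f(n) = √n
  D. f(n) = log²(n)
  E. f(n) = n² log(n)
A < D < C < B < E

Comparing growth rates:
A = log₂(n) is O(log n)
D = log²(n) is O(log² n)
C = √n is O(√n)
B = 2n log(n) is O(n log n)
E = n² log(n) is O(n² log n)

Therefore, the order from slowest to fastest is: A < D < C < B < E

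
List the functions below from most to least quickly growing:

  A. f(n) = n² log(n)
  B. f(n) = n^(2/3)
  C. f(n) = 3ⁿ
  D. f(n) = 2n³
C > D > A > B

Comparing growth rates:
C = 3ⁿ is O(3ⁿ)
D = 2n³ is O(n³)
A = n² log(n) is O(n² log n)
B = n^(2/3) is O(n^(2/3))

Therefore, the order from fastest to slowest is: C > D > A > B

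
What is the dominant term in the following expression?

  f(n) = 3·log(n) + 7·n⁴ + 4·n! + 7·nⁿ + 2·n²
7·nⁿ

Looking at each term:
  - 3·log(n) is O(log n)
  - 7·n⁴ is O(n⁴)
  - 4·n! is O(n!)
  - 7·nⁿ is O(nⁿ)
  - 2·n² is O(n²)

The term 7·nⁿ (O(nⁿ)) grows fastest and dominates all others.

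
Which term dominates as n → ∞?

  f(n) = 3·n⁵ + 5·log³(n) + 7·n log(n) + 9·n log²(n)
3·n⁵

Looking at each term:
  - 3·n⁵ is O(n⁵)
  - 5·log³(n) is O(log³ n)
  - 7·n log(n) is O(n log n)
  - 9·n log²(n) is O(n log² n)

The term 3·n⁵ (O(n⁵)) grows fastest and dominates all others.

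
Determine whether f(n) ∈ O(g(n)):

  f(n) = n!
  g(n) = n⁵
False

f(n) = n! is O(n!), and g(n) = n⁵ is O(n⁵).
Since O(n!) grows faster than O(n⁵), f(n) = O(g(n)) is false.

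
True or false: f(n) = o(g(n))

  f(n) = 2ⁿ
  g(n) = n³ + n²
False

f(n) = 2ⁿ is O(2ⁿ), and g(n) = n³ + n² is O(n³).
Since O(2ⁿ) grows faster than or equal to O(n³), f(n) = o(g(n)) is false.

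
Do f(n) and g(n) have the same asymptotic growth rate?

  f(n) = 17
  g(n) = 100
True

f(n) = 17 and g(n) = 100 are both O(1).
Since they have the same asymptotic growth rate, f(n) = Θ(g(n)) is true.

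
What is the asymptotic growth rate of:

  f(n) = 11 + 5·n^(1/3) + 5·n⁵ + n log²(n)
Θ(n⁵)

Order the terms by growth rate: 11 ≺ 5·n^(1/3) ≺ n log²(n) ≺ 5·n⁵.
The fastest-growing term 5·n⁵ dominates as n → ∞; dropping its constant factor gives Θ(n⁵).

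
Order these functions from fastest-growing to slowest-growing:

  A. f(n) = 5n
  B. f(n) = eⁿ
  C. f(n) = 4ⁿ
C > B > A

Comparing growth rates:
C = 4ⁿ is O(4ⁿ)
B = eⁿ is O(eⁿ)
A = 5n is O(n)

Therefore, the order from fastest to slowest is: C > B > A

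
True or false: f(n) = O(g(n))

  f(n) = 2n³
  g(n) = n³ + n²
True

f(n) = 2n³ and g(n) = n³ + n² are both O(n³).
Big-O permits equal growth rates (f ≤ c·g for some c), so f(n) = O(g(n)) is true.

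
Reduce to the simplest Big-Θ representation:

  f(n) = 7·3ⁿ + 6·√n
Θ(3ⁿ)

Order the terms by growth rate: 6·√n ≺ 7·3ⁿ.
The fastest-growing term 7·3ⁿ dominates as n → ∞; dropping its constant factor gives Θ(3ⁿ).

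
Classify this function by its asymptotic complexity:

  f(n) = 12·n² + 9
O(n²)

The dominant term in 12·n² + 9 is 12·n², which is Θ(n²).
Lower-order terms (9) are asymptotically negligible.
Constants are absorbed, so the tightest bound is O(n²).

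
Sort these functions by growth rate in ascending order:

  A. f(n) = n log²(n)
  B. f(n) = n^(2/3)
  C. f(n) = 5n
B < C < A

Comparing growth rates:
B = n^(2/3) is O(n^(2/3))
C = 5n is O(n)
A = n log²(n) is O(n log² n)

Therefore, the order from slowest to fastest is: B < C < A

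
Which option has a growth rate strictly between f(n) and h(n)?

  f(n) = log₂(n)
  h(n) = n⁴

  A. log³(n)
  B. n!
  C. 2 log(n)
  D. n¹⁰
A

We need g(n) with log₂(n) = o(g(n)) and g(n) = o(n⁴), i.e. O(log n) ≺ g ≺ O(n⁴).
Check each option:
  A. log³(n) — O(log³ n) is strictly between O(log n) and O(n⁴) ✓
  B. n! — O(n!) does not grow strictly slower than h(n)
  C. 2 log(n) — O(log n) does not grow strictly faster than f(n)
  D. n¹⁰ — O(n¹⁰) does not grow strictly slower than h(n)

Only option A (log³(n)) lies strictly between.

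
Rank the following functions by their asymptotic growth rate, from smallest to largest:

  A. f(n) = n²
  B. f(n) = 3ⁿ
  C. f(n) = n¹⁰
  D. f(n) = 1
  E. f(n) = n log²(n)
D < E < A < C < B

Comparing growth rates:
D = 1 is O(1)
E = n log²(n) is O(n log² n)
A = n² is O(n²)
C = n¹⁰ is O(n¹⁰)
B = 3ⁿ is O(3ⁿ)

Therefore, the order from slowest to fastest is: D < E < A < C < B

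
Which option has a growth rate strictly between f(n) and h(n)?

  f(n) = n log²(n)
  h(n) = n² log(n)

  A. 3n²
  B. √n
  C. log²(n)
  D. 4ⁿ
A

We need g(n) with n log²(n) = o(g(n)) and g(n) = o(n² log(n)), i.e. O(n log² n) ≺ g ≺ O(n² log n).
Check each option:
  A. 3n² — O(n²) is strictly between O(n log² n) and O(n² log n) ✓
  B. √n — O(√n) does not grow strictly faster than f(n)
  C. log²(n) — O(log² n) does not grow strictly faster than f(n)
  D. 4ⁿ — O(4ⁿ) does not grow strictly slower than h(n)

Only option A (3n²) lies strictly between.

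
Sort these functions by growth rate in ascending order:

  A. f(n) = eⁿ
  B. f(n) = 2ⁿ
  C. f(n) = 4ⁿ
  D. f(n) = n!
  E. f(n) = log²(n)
E < B < A < C < D

Comparing growth rates:
E = log²(n) is O(log² n)
B = 2ⁿ is O(2ⁿ)
A = eⁿ is O(eⁿ)
C = 4ⁿ is O(4ⁿ)
D = n! is O(n!)

Therefore, the order from slowest to fastest is: E < B < A < C < D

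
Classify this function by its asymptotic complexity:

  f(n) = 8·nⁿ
O(nⁿ)

The dominant term in 8·nⁿ is 8·nⁿ, which is Θ(nⁿ).
Constants are absorbed, so the tightest bound is O(nⁿ).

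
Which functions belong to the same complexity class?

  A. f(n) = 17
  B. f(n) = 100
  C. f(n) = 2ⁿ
A and B

Examining each function:
  A. 17 is O(1)
  B. 100 is O(1)
  C. 2ⁿ is O(2ⁿ)

Functions A and B both have the same complexity class.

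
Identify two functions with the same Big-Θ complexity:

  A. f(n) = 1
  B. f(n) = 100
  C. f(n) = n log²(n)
A and B

Examining each function:
  A. 1 is O(1)
  B. 100 is O(1)
  C. n log²(n) is O(n log² n)

Functions A and B both have the same complexity class.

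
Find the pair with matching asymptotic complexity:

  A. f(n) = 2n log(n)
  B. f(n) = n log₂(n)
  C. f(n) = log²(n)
A and B

Examining each function:
  A. 2n log(n) is O(n log n)
  B. n log₂(n) is O(n log n)
  C. log²(n) is O(log² n)

Functions A and B both have the same complexity class.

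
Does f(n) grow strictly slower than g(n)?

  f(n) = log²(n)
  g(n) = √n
True

f(n) = log²(n) is O(log² n), and g(n) = √n is O(√n).
Since O(log² n) grows strictly slower than O(√n), f(n) = o(g(n)) is true.
This means lim(n→∞) f(n)/g(n) = 0.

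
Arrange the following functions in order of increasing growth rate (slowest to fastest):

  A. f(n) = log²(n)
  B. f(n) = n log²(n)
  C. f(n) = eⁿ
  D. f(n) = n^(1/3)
A < D < B < C

Comparing growth rates:
A = log²(n) is O(log² n)
D = n^(1/3) is O(n^(1/3))
B = n log²(n) is O(n log² n)
C = eⁿ is O(eⁿ)

Therefore, the order from slowest to fastest is: A < D < B < C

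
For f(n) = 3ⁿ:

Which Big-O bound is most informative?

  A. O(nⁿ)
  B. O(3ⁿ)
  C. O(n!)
B

f(n) = 3ⁿ is O(3ⁿ).
All listed options are valid Big-O bounds (upper bounds),
but O(3ⁿ) is the tightest (smallest valid bound).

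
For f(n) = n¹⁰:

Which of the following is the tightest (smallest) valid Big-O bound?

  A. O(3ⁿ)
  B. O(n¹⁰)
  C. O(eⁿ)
B

f(n) = n¹⁰ is O(n¹⁰).
All listed options are valid Big-O bounds (upper bounds),
but O(n¹⁰) is the tightest (smallest valid bound).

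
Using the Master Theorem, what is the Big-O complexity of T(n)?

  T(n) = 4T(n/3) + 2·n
Θ(n^log₃(4))

Master Theorem: a = 4, b = 3, f(n) = 2·n.
Compute the critical exponent d = log₃(4) = 1.262.
Compare f(n) = Θ(n) against n^d:
  k = 1 < d = 1.262, so f(n) = O(n^(d-ε)) — Case 1.
  The recursion cost dominates: T(n) = Θ(n^d) = Θ(n^log₃(4)).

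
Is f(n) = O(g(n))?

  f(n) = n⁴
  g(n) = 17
False

f(n) = n⁴ is O(n⁴), and g(n) = 17 is O(1).
Since O(n⁴) grows faster than O(1), f(n) = O(g(n)) is false.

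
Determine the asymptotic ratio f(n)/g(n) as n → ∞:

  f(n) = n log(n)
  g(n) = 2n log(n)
1/2

Since n log(n) and 2n log(n) have the same growth rate (O(n log n)),
the ratio converges to a constant: 1/2.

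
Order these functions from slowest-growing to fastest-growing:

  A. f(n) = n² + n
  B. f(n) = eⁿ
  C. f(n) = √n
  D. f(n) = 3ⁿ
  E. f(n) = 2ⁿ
C < A < E < B < D

Comparing growth rates:
C = √n is O(√n)
A = n² + n is O(n²)
E = 2ⁿ is O(2ⁿ)
B = eⁿ is O(eⁿ)
D = 3ⁿ is O(3ⁿ)

Therefore, the order from slowest to fastest is: C < A < E < B < D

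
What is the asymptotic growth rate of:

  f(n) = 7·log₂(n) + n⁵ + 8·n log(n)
Θ(n⁵)

Order the terms by growth rate: 7·log₂(n) ≺ 8·n log(n) ≺ n⁵.
The fastest-growing term n⁵ dominates as n → ∞; dropping its constant factor gives Θ(n⁵).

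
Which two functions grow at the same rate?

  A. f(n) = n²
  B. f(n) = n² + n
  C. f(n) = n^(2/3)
A and B

Examining each function:
  A. n² is O(n²)
  B. n² + n is O(n²)
  C. n^(2/3) is O(n^(2/3))

Functions A and B both have the same complexity class.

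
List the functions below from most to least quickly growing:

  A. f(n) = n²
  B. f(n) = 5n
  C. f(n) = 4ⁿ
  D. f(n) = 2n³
C > D > A > B

Comparing growth rates:
C = 4ⁿ is O(4ⁿ)
D = 2n³ is O(n³)
A = n² is O(n²)
B = 5n is O(n)

Therefore, the order from fastest to slowest is: C > D > A > B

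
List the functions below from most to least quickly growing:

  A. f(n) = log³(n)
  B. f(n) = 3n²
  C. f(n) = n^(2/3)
B > C > A

Comparing growth rates:
B = 3n² is O(n²)
C = n^(2/3) is O(n^(2/3))
A = log³(n) is O(log³ n)

Therefore, the order from fastest to slowest is: B > C > A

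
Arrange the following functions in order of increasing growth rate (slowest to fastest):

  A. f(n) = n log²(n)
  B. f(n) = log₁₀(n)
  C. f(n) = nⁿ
B < A < C

Comparing growth rates:
B = log₁₀(n) is O(log n)
A = n log²(n) is O(n log² n)
C = nⁿ is O(nⁿ)

Therefore, the order from slowest to fastest is: B < A < C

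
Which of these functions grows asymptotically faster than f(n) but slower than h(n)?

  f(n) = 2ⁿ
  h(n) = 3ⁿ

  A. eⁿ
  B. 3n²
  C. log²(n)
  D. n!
A

We need g(n) with 2ⁿ = o(g(n)) and g(n) = o(3ⁿ), i.e. O(2ⁿ) ≺ g ≺ O(3ⁿ).
Check each option:
  A. eⁿ — O(eⁿ) is strictly between O(2ⁿ) and O(3ⁿ) ✓
  B. 3n² — O(n²) does not grow strictly faster than f(n)
  C. log²(n) — O(log² n) does not grow strictly faster than f(n)
  D. n! — O(n!) does not grow strictly slower than h(n)

Only option A (eⁿ) lies strictly between.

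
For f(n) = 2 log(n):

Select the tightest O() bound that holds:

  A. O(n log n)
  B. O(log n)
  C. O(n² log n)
B

f(n) = 2 log(n) is O(log n).
All listed options are valid Big-O bounds (upper bounds),
but O(log n) is the tightest (smallest valid bound).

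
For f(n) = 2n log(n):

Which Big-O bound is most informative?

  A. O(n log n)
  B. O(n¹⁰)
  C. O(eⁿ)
A

f(n) = 2n log(n) is O(n log n).
All listed options are valid Big-O bounds (upper bounds),
but O(n log n) is the tightest (smallest valid bound).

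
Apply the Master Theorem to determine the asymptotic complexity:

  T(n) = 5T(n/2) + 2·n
Θ(n^log₂(5))

Master Theorem: a = 5, b = 2, f(n) = 2·n.
Compute the critical exponent d = log₂(5) = 2.322.
Compare f(n) = Θ(n) against n^d:
  k = 1 < d = 2.322, so f(n) = O(n^(d-ε)) — Case 1.
  The recursion cost dominates: T(n) = Θ(n^d) = Θ(n^log₂(5)).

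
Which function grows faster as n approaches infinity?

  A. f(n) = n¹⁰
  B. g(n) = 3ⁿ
B

f(n) = n¹⁰ is O(n¹⁰), while g(n) = 3ⁿ is O(3ⁿ).
Since O(3ⁿ) grows faster than O(n¹⁰), g(n) dominates.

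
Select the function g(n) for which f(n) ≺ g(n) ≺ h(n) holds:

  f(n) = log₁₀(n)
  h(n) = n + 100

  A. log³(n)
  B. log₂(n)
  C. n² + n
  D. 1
A

We need g(n) with log₁₀(n) = o(g(n)) and g(n) = o(n + 100), i.e. O(log n) ≺ g ≺ O(n).
Check each option:
  A. log³(n) — O(log³ n) is strictly between O(log n) and O(n) ✓
  B. log₂(n) — O(log n) does not grow strictly faster than f(n)
  C. n² + n — O(n²) does not grow strictly slower than h(n)
  D. 1 — O(1) does not grow strictly faster than f(n)

Only option A (log³(n)) lies strictly between.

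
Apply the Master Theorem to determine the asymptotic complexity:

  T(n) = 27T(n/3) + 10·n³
Θ(n³ log n)

Master Theorem: a = 27, b = 3, f(n) = 10·n³.
Compute the critical exponent d = log₃(27) = 3.
Compare f(n) = Θ(n³) against n^d:
  k = 3 = d, so f(n) = Θ(n^d) — Case 2.
  Work is balanced across levels: T(n) = Θ(n^d log n) = Θ(n³ log n).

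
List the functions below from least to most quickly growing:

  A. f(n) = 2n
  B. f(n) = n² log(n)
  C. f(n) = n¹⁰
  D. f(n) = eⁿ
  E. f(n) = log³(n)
E < A < B < C < D

Comparing growth rates:
E = log³(n) is O(log³ n)
A = 2n is O(n)
B = n² log(n) is O(n² log n)
C = n¹⁰ is O(n¹⁰)
D = eⁿ is O(eⁿ)

Therefore, the order from slowest to fastest is: E < A < B < C < D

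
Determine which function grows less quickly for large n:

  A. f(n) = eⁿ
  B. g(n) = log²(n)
B

f(n) = eⁿ is O(eⁿ), while g(n) = log²(n) is O(log² n).
Since O(log² n) grows slower than O(eⁿ), g(n) is dominated.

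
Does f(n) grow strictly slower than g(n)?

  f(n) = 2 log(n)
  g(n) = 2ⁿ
True

f(n) = 2 log(n) is O(log n), and g(n) = 2ⁿ is O(2ⁿ).
Since O(log n) grows strictly slower than O(2ⁿ), f(n) = o(g(n)) is true.
This means lim(n→∞) f(n)/g(n) = 0.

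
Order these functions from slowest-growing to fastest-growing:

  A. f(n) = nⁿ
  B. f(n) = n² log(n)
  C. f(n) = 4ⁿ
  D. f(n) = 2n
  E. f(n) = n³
D < B < E < C < A

Comparing growth rates:
D = 2n is O(n)
B = n² log(n) is O(n² log n)
E = n³ is O(n³)
C = 4ⁿ is O(4ⁿ)
A = nⁿ is O(nⁿ)

Therefore, the order from slowest to fastest is: D < B < E < C < A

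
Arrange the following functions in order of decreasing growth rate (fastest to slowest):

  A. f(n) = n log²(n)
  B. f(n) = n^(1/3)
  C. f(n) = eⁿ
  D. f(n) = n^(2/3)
C > A > D > B

Comparing growth rates:
C = eⁿ is O(eⁿ)
A = n log²(n) is O(n log² n)
D = n^(2/3) is O(n^(2/3))
B = n^(1/3) is O(n^(1/3))

Therefore, the order from fastest to slowest is: C > A > D > B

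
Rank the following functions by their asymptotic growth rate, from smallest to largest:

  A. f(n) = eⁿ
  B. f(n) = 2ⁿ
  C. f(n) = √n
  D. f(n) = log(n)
D < C < B < A

Comparing growth rates:
D = log(n) is O(log n)
C = √n is O(√n)
B = 2ⁿ is O(2ⁿ)
A = eⁿ is O(eⁿ)

Therefore, the order from slowest to fastest is: D < C < B < A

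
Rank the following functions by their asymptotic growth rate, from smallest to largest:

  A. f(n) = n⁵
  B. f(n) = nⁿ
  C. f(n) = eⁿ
A < C < B

Comparing growth rates:
A = n⁵ is O(n⁵)
C = eⁿ is O(eⁿ)
B = nⁿ is O(nⁿ)

Therefore, the order from slowest to fastest is: A < C < B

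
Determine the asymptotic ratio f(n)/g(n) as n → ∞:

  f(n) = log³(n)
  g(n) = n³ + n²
0

Since log³(n) (O(log³ n)) grows slower than n³ + n² (O(n³)),
the ratio f(n)/g(n) → 0 as n → ∞.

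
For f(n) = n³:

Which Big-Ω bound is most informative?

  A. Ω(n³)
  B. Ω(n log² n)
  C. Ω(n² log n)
A

f(n) = n³ is Ω(n³).
All listed options are valid Big-Ω bounds (lower bounds),
but Ω(n³) is the tightest (largest valid bound).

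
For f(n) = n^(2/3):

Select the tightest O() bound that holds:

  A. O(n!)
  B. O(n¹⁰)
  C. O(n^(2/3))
C

f(n) = n^(2/3) is O(n^(2/3)).
All listed options are valid Big-O bounds (upper bounds),
but O(n^(2/3)) is the tightest (smallest valid bound).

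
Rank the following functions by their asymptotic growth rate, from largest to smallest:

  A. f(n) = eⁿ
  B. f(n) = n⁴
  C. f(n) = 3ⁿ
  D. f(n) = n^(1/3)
C > A > B > D

Comparing growth rates:
C = 3ⁿ is O(3ⁿ)
A = eⁿ is O(eⁿ)
B = n⁴ is O(n⁴)
D = n^(1/3) is O(n^(1/3))

Therefore, the order from fastest to slowest is: C > A > B > D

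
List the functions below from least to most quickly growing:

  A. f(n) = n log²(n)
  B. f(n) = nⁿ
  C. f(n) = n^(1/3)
C < A < B

Comparing growth rates:
C = n^(1/3) is O(n^(1/3))
A = n log²(n) is O(n log² n)
B = nⁿ is O(nⁿ)

Therefore, the order from slowest to fastest is: C < A < B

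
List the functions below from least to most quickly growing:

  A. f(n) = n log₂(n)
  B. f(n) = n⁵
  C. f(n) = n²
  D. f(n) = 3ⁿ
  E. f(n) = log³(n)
E < A < C < B < D

Comparing growth rates:
E = log³(n) is O(log³ n)
A = n log₂(n) is O(n log n)
C = n² is O(n²)
B = n⁵ is O(n⁵)
D = 3ⁿ is O(3ⁿ)

Therefore, the order from slowest to fastest is: E < A < C < B < D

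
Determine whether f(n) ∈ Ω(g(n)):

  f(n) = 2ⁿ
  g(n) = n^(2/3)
True

f(n) = 2ⁿ is O(2ⁿ), and g(n) = n^(2/3) is O(n^(2/3)).
Since O(2ⁿ) grows at least as fast as O(n^(2/3)), f(n) = Ω(g(n)) is true.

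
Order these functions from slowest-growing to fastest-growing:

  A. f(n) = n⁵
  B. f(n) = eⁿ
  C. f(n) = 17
C < A < B

Comparing growth rates:
C = 17 is O(1)
A = n⁵ is O(n⁵)
B = eⁿ is O(eⁿ)

Therefore, the order from slowest to fastest is: C < A < B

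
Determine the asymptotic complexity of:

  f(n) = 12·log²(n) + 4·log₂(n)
O(log² n)

The dominant term in 12·log²(n) + 4·log₂(n) is 12·log²(n), which is Θ(log² n).
Lower-order terms (4·log₂(n)) are asymptotically negligible.
Constants are absorbed, so the tightest bound is O(log² n).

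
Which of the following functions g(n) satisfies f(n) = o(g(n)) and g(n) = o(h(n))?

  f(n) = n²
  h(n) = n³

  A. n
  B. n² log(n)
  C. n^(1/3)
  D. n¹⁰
B

We need g(n) with n² = o(g(n)) and g(n) = o(n³), i.e. O(n²) ≺ g ≺ O(n³).
Check each option:
  A. n — O(n) does not grow strictly faster than f(n)
  B. n² log(n) — O(n² log n) is strictly between O(n²) and O(n³) ✓
  C. n^(1/3) — O(n^(1/3)) does not grow strictly faster than f(n)
  D. n¹⁰ — O(n¹⁰) does not grow strictly slower than h(n)

Only option B (n² log(n)) lies strictly between.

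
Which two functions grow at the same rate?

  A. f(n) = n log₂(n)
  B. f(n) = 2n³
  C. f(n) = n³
B and C

Examining each function:
  A. n log₂(n) is O(n log n)
  B. 2n³ is O(n³)
  C. n³ is O(n³)

Functions B and C both have the same complexity class.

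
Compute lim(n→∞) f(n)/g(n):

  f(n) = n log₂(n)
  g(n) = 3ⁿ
0

Since n log₂(n) (O(n log n)) grows slower than 3ⁿ (O(3ⁿ)),
the ratio f(n)/g(n) → 0 as n → ∞.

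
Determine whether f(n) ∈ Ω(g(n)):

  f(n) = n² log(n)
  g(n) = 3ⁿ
False

f(n) = n² log(n) is O(n² log n), and g(n) = 3ⁿ is O(3ⁿ).
Since O(n² log n) grows slower than O(3ⁿ), f(n) = Ω(g(n)) is false.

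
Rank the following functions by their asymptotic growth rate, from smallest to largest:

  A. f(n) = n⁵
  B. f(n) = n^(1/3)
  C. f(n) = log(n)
C < B < A

Comparing growth rates:
C = log(n) is O(log n)
B = n^(1/3) is O(n^(1/3))
A = n⁵ is O(n⁵)

Therefore, the order from slowest to fastest is: C < B < A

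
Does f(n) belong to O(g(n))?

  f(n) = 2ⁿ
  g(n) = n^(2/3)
False

f(n) = 2ⁿ is O(2ⁿ), and g(n) = n^(2/3) is O(n^(2/3)).
Since O(2ⁿ) grows faster than O(n^(2/3)), f(n) = O(g(n)) is false.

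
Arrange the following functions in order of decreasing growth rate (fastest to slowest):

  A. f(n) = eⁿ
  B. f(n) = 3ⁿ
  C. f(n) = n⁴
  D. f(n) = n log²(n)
B > A > C > D

Comparing growth rates:
B = 3ⁿ is O(3ⁿ)
A = eⁿ is O(eⁿ)
C = n⁴ is O(n⁴)
D = n log²(n) is O(n log² n)

Therefore, the order from fastest to slowest is: B > A > C > D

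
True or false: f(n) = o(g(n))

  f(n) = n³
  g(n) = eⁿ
True

f(n) = n³ is O(n³), and g(n) = eⁿ is O(eⁿ).
Since O(n³) grows strictly slower than O(eⁿ), f(n) = o(g(n)) is true.
This means lim(n→∞) f(n)/g(n) = 0.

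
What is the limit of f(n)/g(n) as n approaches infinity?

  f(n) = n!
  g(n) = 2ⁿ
∞

Since n! (O(n!)) grows faster than 2ⁿ (O(2ⁿ)),
the ratio f(n)/g(n) → ∞ as n → ∞.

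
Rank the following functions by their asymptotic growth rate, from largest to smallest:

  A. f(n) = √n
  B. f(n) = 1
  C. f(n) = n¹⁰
C > A > B

Comparing growth rates:
C = n¹⁰ is O(n¹⁰)
A = √n is O(√n)
B = 1 is O(1)

Therefore, the order from fastest to slowest is: C > A > B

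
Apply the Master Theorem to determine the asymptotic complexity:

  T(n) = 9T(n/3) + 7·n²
Θ(n² log n)

Master Theorem: a = 9, b = 3, f(n) = 7·n².
Compute the critical exponent d = log₃(9) = 2.
Compare f(n) = Θ(n²) against n^d:
  k = 2 = d, so f(n) = Θ(n^d) — Case 2.
  Work is balanced across levels: T(n) = Θ(n^d log n) = Θ(n² log n).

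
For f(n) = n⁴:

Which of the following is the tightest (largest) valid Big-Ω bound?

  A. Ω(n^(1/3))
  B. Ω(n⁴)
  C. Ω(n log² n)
B

f(n) = n⁴ is Ω(n⁴).
All listed options are valid Big-Ω bounds (lower bounds),
but Ω(n⁴) is the tightest (largest valid bound).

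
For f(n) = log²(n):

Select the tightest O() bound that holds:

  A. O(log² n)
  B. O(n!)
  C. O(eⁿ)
A

f(n) = log²(n) is O(log² n).
All listed options are valid Big-O bounds (upper bounds),
but O(log² n) is the tightest (smallest valid bound).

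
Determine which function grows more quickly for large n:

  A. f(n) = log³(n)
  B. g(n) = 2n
B

f(n) = log³(n) is O(log³ n), while g(n) = 2n is O(n).
Since O(n) grows faster than O(log³ n), g(n) dominates.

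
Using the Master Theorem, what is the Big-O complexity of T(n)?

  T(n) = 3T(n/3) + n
Θ(n log n)

Master Theorem: a = 3, b = 3, f(n) = n.
Compute the critical exponent d = log₃(3) = 1.
Compare f(n) = Θ(n) against n^d:
  k = 1 = d, so f(n) = Θ(n^d) — Case 2.
  Work is balanced across levels: T(n) = Θ(n^d log n) = Θ(n log n).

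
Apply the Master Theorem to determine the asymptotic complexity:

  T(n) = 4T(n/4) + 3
Θ(n)

Master Theorem: a = 4, b = 4, f(n) = 3.
Compute the critical exponent d = log₄(4) = 1.
Compare f(n) = Θ(1) against n^d:
  k = 0 < d = 1, so f(n) = O(n^(d-ε)) — Case 1.
  The recursion cost dominates: T(n) = Θ(n^d) = Θ(n).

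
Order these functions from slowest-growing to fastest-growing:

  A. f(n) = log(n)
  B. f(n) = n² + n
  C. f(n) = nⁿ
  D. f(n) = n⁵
A < B < D < C

Comparing growth rates:
A = log(n) is O(log n)
B = n² + n is O(n²)
D = n⁵ is O(n⁵)
C = nⁿ is O(nⁿ)

Therefore, the order from slowest to fastest is: A < B < D < C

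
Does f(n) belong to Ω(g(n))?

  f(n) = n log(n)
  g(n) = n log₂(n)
True

f(n) = n log(n) and g(n) = n log₂(n) are both O(n log n).
Big-Ω permits equal growth rates (f ≥ c·g for some c > 0), so f(n) = Ω(g(n)) is true.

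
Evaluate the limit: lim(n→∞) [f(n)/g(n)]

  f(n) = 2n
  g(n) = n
2

Since 2n and n have the same growth rate (O(n)),
the ratio converges to a constant: 2.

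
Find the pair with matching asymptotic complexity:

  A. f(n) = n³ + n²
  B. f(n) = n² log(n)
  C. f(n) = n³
A and C

Examining each function:
  A. n³ + n² is O(n³)
  B. n² log(n) is O(n² log n)
  C. n³ is O(n³)

Functions A and C both have the same complexity class.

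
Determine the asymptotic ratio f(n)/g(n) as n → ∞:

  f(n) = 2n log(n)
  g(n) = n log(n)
2

Since 2n log(n) and n log(n) have the same growth rate (O(n log n)),
the ratio converges to a constant: 2.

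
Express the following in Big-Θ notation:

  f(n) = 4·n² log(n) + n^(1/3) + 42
Θ(n² log n)

Order the terms by growth rate: 42 ≺ n^(1/3) ≺ 4·n² log(n).
The fastest-growing term 4·n² log(n) dominates as n → ∞; dropping its constant factor gives Θ(n² log n).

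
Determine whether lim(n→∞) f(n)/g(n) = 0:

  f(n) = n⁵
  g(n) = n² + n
False

f(n) = n⁵ is O(n⁵), and g(n) = n² + n is O(n²).
Since O(n⁵) grows faster than or equal to O(n²), f(n) = o(g(n)) is false.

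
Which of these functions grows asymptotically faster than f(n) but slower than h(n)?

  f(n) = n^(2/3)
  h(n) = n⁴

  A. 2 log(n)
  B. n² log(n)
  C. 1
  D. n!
B

We need g(n) with n^(2/3) = o(g(n)) and g(n) = o(n⁴), i.e. O(n^(2/3)) ≺ g ≺ O(n⁴).
Check each option:
  A. 2 log(n) — O(log n) does not grow strictly faster than f(n)
  B. n² log(n) — O(n² log n) is strictly between O(n^(2/3)) and O(n⁴) ✓
  C. 1 — O(1) does not grow strictly faster than f(n)
  D. n! — O(n!) does not grow strictly slower than h(n)

Only option B (n² log(n)) lies strictly between.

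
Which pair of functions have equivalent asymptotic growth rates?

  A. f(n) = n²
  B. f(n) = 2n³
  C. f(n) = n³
B and C

Examining each function:
  A. n² is O(n²)
  B. 2n³ is O(n³)
  C. n³ is O(n³)

Functions B and C both have the same complexity class.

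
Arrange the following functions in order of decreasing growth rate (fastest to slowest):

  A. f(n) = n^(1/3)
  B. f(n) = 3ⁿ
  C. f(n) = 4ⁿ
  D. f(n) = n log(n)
C > B > D > A

Comparing growth rates:
C = 4ⁿ is O(4ⁿ)
B = 3ⁿ is O(3ⁿ)
D = n log(n) is O(n log n)
A = n^(1/3) is O(n^(1/3))

Therefore, the order from fastest to slowest is: C > B > D > A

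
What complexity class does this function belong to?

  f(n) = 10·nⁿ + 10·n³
O(nⁿ)

The dominant term in 10·nⁿ + 10·n³ is 10·nⁿ, which is Θ(nⁿ).
Lower-order terms (10·n³) are asymptotically negligible.
Constants are absorbed, so the tightest bound is O(nⁿ).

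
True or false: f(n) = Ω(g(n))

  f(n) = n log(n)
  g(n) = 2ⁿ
False

f(n) = n log(n) is O(n log n), and g(n) = 2ⁿ is O(2ⁿ).
Since O(n log n) grows slower than O(2ⁿ), f(n) = Ω(g(n)) is false.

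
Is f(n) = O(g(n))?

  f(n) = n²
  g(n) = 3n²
True

f(n) = n² and g(n) = 3n² are both O(n²).
Big-O permits equal growth rates (f ≤ c·g for some c), so f(n) = O(g(n)) is true.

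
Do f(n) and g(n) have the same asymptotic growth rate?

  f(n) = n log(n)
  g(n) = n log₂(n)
True

f(n) = n log(n) and g(n) = n log₂(n) are both O(n log n).
Since they have the same asymptotic growth rate, f(n) = Θ(g(n)) is true.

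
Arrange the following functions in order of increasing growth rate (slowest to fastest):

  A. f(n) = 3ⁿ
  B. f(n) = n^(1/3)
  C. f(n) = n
B < C < A

Comparing growth rates:
B = n^(1/3) is O(n^(1/3))
C = n is O(n)
A = 3ⁿ is O(3ⁿ)

Therefore, the order from slowest to fastest is: B < C < A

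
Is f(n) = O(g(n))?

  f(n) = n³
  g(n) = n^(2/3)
False

f(n) = n³ is O(n³), and g(n) = n^(2/3) is O(n^(2/3)).
Since O(n³) grows faster than O(n^(2/3)), f(n) = O(g(n)) is false.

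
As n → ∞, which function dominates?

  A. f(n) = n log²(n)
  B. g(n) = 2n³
B

f(n) = n log²(n) is O(n log² n), while g(n) = 2n³ is O(n³).
Since O(n³) grows faster than O(n log² n), g(n) dominates.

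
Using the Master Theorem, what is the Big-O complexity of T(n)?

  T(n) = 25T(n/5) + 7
Θ(n²)

Master Theorem: a = 25, b = 5, f(n) = 7.
Compute the critical exponent d = log₅(25) = 2.
Compare f(n) = Θ(1) against n^d:
  k = 0 < d = 2, so f(n) = O(n^(d-ε)) — Case 1.
  The recursion cost dominates: T(n) = Θ(n^d) = Θ(n²).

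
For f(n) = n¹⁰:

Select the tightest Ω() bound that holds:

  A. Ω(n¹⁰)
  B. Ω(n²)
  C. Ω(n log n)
A

f(n) = n¹⁰ is Ω(n¹⁰).
All listed options are valid Big-Ω bounds (lower bounds),
but Ω(n¹⁰) is the tightest (largest valid bound).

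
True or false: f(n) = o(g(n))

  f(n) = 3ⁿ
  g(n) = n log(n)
False

f(n) = 3ⁿ is O(3ⁿ), and g(n) = n log(n) is O(n log n).
Since O(3ⁿ) grows faster than or equal to O(n log n), f(n) = o(g(n)) is false.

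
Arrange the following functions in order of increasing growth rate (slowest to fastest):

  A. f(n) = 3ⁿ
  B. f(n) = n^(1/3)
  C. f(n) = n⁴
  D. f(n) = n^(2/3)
B < D < C < A

Comparing growth rates:
B = n^(1/3) is O(n^(1/3))
D = n^(2/3) is O(n^(2/3))
C = n⁴ is O(n⁴)
A = 3ⁿ is O(3ⁿ)

Therefore, the order from slowest to fastest is: B < D < C < A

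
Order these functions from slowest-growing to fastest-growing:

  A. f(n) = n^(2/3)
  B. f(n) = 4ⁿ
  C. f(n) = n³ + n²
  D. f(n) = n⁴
A < C < D < B

Comparing growth rates:
A = n^(2/3) is O(n^(2/3))
C = n³ + n² is O(n³)
D = n⁴ is O(n⁴)
B = 4ⁿ is O(4ⁿ)

Therefore, the order from slowest to fastest is: A < C < D < B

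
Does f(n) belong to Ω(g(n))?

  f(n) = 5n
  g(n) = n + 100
True

f(n) = 5n and g(n) = n + 100 are both O(n).
Big-Ω permits equal growth rates (f ≥ c·g for some c > 0), so f(n) = Ω(g(n)) is true.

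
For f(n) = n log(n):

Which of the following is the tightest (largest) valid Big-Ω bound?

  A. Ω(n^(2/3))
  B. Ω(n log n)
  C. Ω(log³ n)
B

f(n) = n log(n) is Ω(n log n).
All listed options are valid Big-Ω bounds (lower bounds),
but Ω(n log n) is the tightest (largest valid bound).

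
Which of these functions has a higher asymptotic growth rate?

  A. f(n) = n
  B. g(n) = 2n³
B

f(n) = n is O(n), while g(n) = 2n³ is O(n³).
Since O(n³) grows faster than O(n), g(n) dominates.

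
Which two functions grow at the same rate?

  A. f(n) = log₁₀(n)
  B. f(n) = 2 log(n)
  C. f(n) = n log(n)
A and B

Examining each function:
  A. log₁₀(n) is O(log n)
  B. 2 log(n) is O(log n)
  C. n log(n) is O(n log n)

Functions A and B both have the same complexity class.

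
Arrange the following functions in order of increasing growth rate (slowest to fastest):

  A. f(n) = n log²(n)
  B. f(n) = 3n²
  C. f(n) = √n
C < A < B

Comparing growth rates:
C = √n is O(√n)
A = n log²(n) is O(n log² n)
B = 3n² is O(n²)

Therefore, the order from slowest to fastest is: C < A < B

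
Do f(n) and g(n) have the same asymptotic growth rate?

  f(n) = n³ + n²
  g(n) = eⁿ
False

f(n) = n³ + n² is O(n³), and g(n) = eⁿ is O(eⁿ).
Since they have different growth rates, f(n) = Θ(g(n)) is false.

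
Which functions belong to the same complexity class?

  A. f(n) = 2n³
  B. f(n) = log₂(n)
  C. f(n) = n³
A and C

Examining each function:
  A. 2n³ is O(n³)
  B. log₂(n) is O(log n)
  C. n³ is O(n³)

Functions A and C both have the same complexity class.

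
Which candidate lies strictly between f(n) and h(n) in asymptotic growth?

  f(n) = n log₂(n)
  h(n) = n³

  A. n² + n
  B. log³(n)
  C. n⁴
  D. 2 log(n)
A

We need g(n) with n log₂(n) = o(g(n)) and g(n) = o(n³), i.e. O(n log n) ≺ g ≺ O(n³).
Check each option:
  A. n² + n — O(n²) is strictly between O(n log n) and O(n³) ✓
  B. log³(n) — O(log³ n) does not grow strictly faster than f(n)
  C. n⁴ — O(n⁴) does not grow strictly slower than h(n)
  D. 2 log(n) — O(log n) does not grow strictly faster than f(n)

Only option A (n² + n) lies strictly between.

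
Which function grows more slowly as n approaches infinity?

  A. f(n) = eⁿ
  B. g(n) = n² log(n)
B

f(n) = eⁿ is O(eⁿ), while g(n) = n² log(n) is O(n² log n).
Since O(n² log n) grows slower than O(eⁿ), g(n) is dominated.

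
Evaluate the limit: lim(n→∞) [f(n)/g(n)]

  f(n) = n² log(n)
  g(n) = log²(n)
∞

Since n² log(n) (O(n² log n)) grows faster than log²(n) (O(log² n)),
the ratio f(n)/g(n) → ∞ as n → ∞.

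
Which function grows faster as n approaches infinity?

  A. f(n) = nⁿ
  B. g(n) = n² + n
A

f(n) = nⁿ is O(nⁿ), while g(n) = n² + n is O(n²).
Since O(nⁿ) grows faster than O(n²), f(n) dominates.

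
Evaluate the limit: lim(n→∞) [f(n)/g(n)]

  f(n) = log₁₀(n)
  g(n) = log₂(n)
log(2)/log(10)

Since log₁₀(n) and log₂(n) have the same growth rate (O(log n)),
the ratio converges to a constant: log(2)/log(10).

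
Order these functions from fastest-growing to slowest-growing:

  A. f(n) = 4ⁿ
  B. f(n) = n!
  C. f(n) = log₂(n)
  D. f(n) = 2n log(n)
B > A > D > C

Comparing growth rates:
B = n! is O(n!)
A = 4ⁿ is O(4ⁿ)
D = 2n log(n) is O(n log n)
C = log₂(n) is O(log n)

Therefore, the order from fastest to slowest is: B > A > D > C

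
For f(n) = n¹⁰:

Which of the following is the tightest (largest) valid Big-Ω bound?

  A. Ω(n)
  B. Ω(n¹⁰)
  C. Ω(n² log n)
B

f(n) = n¹⁰ is Ω(n¹⁰).
All listed options are valid Big-Ω bounds (lower bounds),
but Ω(n¹⁰) is the tightest (largest valid bound).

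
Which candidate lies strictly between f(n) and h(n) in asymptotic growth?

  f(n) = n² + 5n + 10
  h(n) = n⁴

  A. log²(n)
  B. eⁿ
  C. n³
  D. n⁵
C

We need g(n) with n² + 5n + 10 = o(g(n)) and g(n) = o(n⁴), i.e. O(n²) ≺ g ≺ O(n⁴).
Check each option:
  A. log²(n) — O(log² n) does not grow strictly faster than f(n)
  B. eⁿ — O(eⁿ) does not grow strictly slower than h(n)
  C. n³ — O(n³) is strictly between O(n²) and O(n⁴) ✓
  D. n⁵ — O(n⁵) does not grow strictly slower than h(n)

Only option C (n³) lies strictly between.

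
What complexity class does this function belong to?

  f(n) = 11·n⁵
O(n⁵)

The dominant term in 11·n⁵ is 11·n⁵, which is Θ(n⁵).
Constants are absorbed, so the tightest bound is O(n⁵).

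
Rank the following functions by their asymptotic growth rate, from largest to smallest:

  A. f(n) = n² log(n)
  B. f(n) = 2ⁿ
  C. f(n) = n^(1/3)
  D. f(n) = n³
B > D > A > C

Comparing growth rates:
B = 2ⁿ is O(2ⁿ)
D = n³ is O(n³)
A = n² log(n) is O(n² log n)
C = n^(1/3) is O(n^(1/3))

Therefore, the order from fastest to slowest is: B > D > A > C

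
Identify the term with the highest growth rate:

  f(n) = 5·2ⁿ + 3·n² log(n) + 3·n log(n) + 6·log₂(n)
5·2ⁿ

Looking at each term:
  - 5·2ⁿ is O(2ⁿ)
  - 3·n² log(n) is O(n² log n)
  - 3·n log(n) is O(n log n)
  - 6·log₂(n) is O(log n)

The term 5·2ⁿ (O(2ⁿ)) grows fastest and dominates all others.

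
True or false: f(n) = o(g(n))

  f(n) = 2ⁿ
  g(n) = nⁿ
True

f(n) = 2ⁿ is O(2ⁿ), and g(n) = nⁿ is O(nⁿ).
Since O(2ⁿ) grows strictly slower than O(nⁿ), f(n) = o(g(n)) is true.
This means lim(n→∞) f(n)/g(n) = 0.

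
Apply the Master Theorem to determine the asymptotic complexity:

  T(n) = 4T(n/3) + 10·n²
Θ(n²)

Master Theorem: a = 4, b = 3, f(n) = 10·n².
Compute the critical exponent d = log₃(4) = 1.262.
Compare f(n) = Θ(n²) against n^d:
  k = 2 > d = 1.262, so f(n) = Ω(n^(d+ε)) — Case 3.
  Regularity: a·(n/b)^2/n^2 = a/b^2 = 4/9 < 1 ✓.
  The top-level work dominates: T(n) = Θ(f(n)) = Θ(n²).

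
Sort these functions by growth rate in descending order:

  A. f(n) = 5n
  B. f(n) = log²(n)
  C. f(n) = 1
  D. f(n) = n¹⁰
D > A > B > C

Comparing growth rates:
D = n¹⁰ is O(n¹⁰)
A = 5n is O(n)
B = log²(n) is O(log² n)
C = 1 is O(1)

Therefore, the order from fastest to slowest is: D > A > B > C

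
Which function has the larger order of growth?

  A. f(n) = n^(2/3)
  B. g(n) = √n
A

f(n) = n^(2/3) is O(n^(2/3)), while g(n) = √n is O(√n).
Since O(n^(2/3)) grows faster than O(√n), f(n) dominates.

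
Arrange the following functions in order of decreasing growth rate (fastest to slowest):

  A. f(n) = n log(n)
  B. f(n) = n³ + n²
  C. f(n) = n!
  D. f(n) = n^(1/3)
C > B > A > D

Comparing growth rates:
C = n! is O(n!)
B = n³ + n² is O(n³)
A = n log(n) is O(n log n)
D = n^(1/3) is O(n^(1/3))

Therefore, the order from fastest to slowest is: C > B > A > D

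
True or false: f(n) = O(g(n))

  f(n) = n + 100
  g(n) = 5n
True

f(n) = n + 100 and g(n) = 5n are both O(n).
Big-O permits equal growth rates (f ≤ c·g for some c), so f(n) = O(g(n)) is true.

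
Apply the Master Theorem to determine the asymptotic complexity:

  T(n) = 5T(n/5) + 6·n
Θ(n log n)

Master Theorem: a = 5, b = 5, f(n) = 6·n.
Compute the critical exponent d = log₅(5) = 1.
Compare f(n) = Θ(n) against n^d:
  k = 1 = d, so f(n) = Θ(n^d) — Case 2.
  Work is balanced across levels: T(n) = Θ(n^d log n) = Θ(n log n).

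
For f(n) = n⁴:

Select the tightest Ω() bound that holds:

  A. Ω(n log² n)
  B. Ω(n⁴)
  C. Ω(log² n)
B

f(n) = n⁴ is Ω(n⁴).
All listed options are valid Big-Ω bounds (lower bounds),
but Ω(n⁴) is the tightest (largest valid bound).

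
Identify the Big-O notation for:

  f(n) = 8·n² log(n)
O(n² log n)

The dominant term in 8·n² log(n) is 8·n² log(n), which is Θ(n² log n).
Constants are absorbed, so the tightest bound is O(n² log n).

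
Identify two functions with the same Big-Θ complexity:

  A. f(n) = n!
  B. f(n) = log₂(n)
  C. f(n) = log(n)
B and C

Examining each function:
  A. n! is O(n!)
  B. log₂(n) is O(log n)
  C. log(n) is O(log n)

Functions B and C both have the same complexity class.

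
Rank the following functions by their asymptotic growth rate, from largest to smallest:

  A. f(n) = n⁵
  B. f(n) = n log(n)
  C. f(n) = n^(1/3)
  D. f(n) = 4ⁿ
D > A > B > C

Comparing growth rates:
D = 4ⁿ is O(4ⁿ)
A = n⁵ is O(n⁵)
B = n log(n) is O(n log n)
C = n^(1/3) is O(n^(1/3))

Therefore, the order from fastest to slowest is: D > A > B > C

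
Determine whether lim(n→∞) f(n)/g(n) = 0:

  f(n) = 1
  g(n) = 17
False

f(n) = 1 is O(1), and g(n) = 17 is O(1).
Since they have the same growth rate, f(n) = o(g(n)) is false.
(f = o(g) requires f to grow strictly slower, not equal.)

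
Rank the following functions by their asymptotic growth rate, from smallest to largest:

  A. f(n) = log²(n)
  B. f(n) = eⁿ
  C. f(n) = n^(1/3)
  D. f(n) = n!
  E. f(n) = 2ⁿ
A < C < E < B < D

Comparing growth rates:
A = log²(n) is O(log² n)
C = n^(1/3) is O(n^(1/3))
E = 2ⁿ is O(2ⁿ)
B = eⁿ is O(eⁿ)
D = n! is O(n!)

Therefore, the order from slowest to fastest is: A < C < E < B < D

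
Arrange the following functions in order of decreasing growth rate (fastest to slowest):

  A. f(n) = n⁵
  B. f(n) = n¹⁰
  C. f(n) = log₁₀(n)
B > A > C

Comparing growth rates:
B = n¹⁰ is O(n¹⁰)
A = n⁵ is O(n⁵)
C = log₁₀(n) is O(log n)

Therefore, the order from fastest to slowest is: B > A > C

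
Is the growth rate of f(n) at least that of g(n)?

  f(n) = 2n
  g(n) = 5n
True

f(n) = 2n and g(n) = 5n are both O(n).
Big-Ω permits equal growth rates (f ≥ c·g for some c > 0), so f(n) = Ω(g(n)) is true.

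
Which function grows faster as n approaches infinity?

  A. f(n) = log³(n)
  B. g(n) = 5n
B

f(n) = log³(n) is O(log³ n), while g(n) = 5n is O(n).
Since O(n) grows faster than O(log³ n), g(n) dominates.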